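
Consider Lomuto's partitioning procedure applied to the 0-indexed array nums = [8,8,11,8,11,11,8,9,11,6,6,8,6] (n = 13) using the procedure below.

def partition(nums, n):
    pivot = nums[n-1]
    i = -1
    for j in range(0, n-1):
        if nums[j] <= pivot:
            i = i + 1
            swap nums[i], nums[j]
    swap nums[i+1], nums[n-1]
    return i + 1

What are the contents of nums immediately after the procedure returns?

[6,6,6,8,11,11,8,9,11,8,8,8,11]

pivot=6, i=-1
j=0: 8>6, skip
j=1: 8>6, skip
j=2: 11>6, skip
j=3: 8>6, skip
j=4: 11>6, skip
j=5: 11>6, skip
j=6: 8>6, skip
j=7: 9>6, skip
j=8: 11>6, skip
j=9: 6≤6, i=0, swap(0,9) ⇒ [6,8,11,8,11,11,8,9,11,8,6,8,6]
j=10: 6≤6, i=1, swap(1,10) ⇒ [6,6,11,8,11,11,8,9,11,8,8,8,6]
j=11: 8>6, skip
swap(2,12) ⇒ [6,6,6,8,11,11,8,9,11,8,8,8,11]; return 2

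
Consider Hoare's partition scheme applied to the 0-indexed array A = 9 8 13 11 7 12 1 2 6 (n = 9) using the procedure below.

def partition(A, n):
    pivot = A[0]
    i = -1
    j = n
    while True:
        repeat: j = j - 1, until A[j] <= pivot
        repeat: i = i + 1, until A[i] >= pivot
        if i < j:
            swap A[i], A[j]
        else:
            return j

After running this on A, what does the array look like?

pivot = A[0] = 9; i = -1, j = 9
j→8 (A[8]=6≤9), i→0 (A[0]=9≥9); i<j, swap → 6 8 13 11 7 12 1 2 9
j→7 (A[7]=2≤9), i→2 (A[2]=13≥9); i<j, swap → 6 8 2 11 7 12 1 13 9
j→6 (A[6]=1≤9), i→3 (A[3]=11≥9); i<j, swap → 6 8 2 1 7 12 11 13 9
j→4, i→5; i≥j, return j=4. A = 6 8 2 1 7 12 11 13 9

6 8 2 1 7 12 11 13 9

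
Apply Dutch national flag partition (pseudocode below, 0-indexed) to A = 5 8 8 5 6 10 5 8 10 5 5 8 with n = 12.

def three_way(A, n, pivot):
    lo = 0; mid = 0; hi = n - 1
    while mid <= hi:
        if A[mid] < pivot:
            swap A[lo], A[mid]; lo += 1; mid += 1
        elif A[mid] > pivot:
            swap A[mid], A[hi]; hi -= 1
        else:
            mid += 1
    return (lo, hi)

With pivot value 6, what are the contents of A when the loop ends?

pivot = 6; lo=0, mid=0, hi=11
A[mid]=5<6: swap A[0],A[0]; lo=1,mid=1 → 5 8 8 5 6 10 5 8 10 5 5 8
A[mid]=8>6: swap A[1],A[11]; hi=10 → 5 8 8 5 6 10 5 8 10 5 5 8
A[mid]=8>6: swap A[1],A[10]; hi=9 → 5 5 8 5 6 10 5 8 10 5 8 8
A[mid]=5<6: swap A[1],A[1]; lo=2,mid=2 → 5 5 8 5 6 10 5 8 10 5 8 8
A[mid]=8>6: swap A[2],A[9]; hi=8 → 5 5 5 5 6 10 5 8 10 8 8 8
A[mid]=5<6: swap A[2],A[2]; lo=3,mid=3 → 5 5 5 5 6 10 5 8 10 8 8 8
A[mid]=5<6: swap A[3],A[3]; lo=4,mid=4 → 5 5 5 5 6 10 5 8 10 8 8 8
A[mid]=6=6: mid=5
A[mid]=10>6: swap A[5],A[8]; hi=7 → 5 5 5 5 6 10 5 8 10 8 8 8
A[mid]=10>6: swap A[5],A[7]; hi=6 → 5 5 5 5 6 8 5 10 10 8 8 8
A[mid]=8>6: swap A[5],A[6]; hi=5 → 5 5 5 5 6 5 8 10 10 8 8 8
A[mid]=5<6: swap A[4],A[5]; lo=5,mid=6 → 5 5 5 5 5 6 8 10 10 8 8 8
end: lo=5, hi=5; A = 5 5 5 5 5 6 8 10 10 8 8 8

5 5 5 5 5 6 8 10 10 8 8 8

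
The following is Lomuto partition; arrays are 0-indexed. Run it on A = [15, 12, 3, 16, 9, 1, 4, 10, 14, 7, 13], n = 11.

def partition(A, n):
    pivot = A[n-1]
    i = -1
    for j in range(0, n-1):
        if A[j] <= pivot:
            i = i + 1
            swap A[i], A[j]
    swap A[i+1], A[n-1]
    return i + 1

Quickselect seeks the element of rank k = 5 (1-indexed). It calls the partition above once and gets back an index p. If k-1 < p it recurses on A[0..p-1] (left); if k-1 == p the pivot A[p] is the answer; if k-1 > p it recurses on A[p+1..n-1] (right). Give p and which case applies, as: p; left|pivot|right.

7; left

pivot = A[10] = 13; i = -1
j=0: A[0]=15 > 13 → no swap
j=1: A[1]=12 ≤ 13 → i=0, swap A[0],A[1] → [12, 15, 3, 16, 9, 1, 4, 10, 14, 7, 13]
j=2: A[2]=3 ≤ 13 → i=1, swap A[1],A[2] → [12, 3, 15, 16, 9, 1, 4, 10, 14, 7, 13]
j=3: A[3]=16 > 13 → no swap
j=4: A[4]=9 ≤ 13 → i=2, swap A[2],A[4] → [12, 3, 9, 16, 15, 1, 4, 10, 14, 7, 13]
j=5: A[5]=1 ≤ 13 → i=3, swap A[3],A[5] → [12, 3, 9, 1, 15, 16, 4, 10, 14, 7, 13]
j=6: A[6]=4 ≤ 13 → i=4, swap A[4],A[6] → [12, 3, 9, 1, 4, 16, 15, 10, 14, 7, 13]
j=7: A[7]=10 ≤ 13 → i=5, swap A[5],A[7] → [12, 3, 9, 1, 4, 10, 15, 16, 14, 7, 13]
j=8: A[8]=14 > 13 → no swap
j=9: A[9]=7 ≤ 13 → i=6, swap A[6],A[9] → [12, 3, 9, 1, 4, 10, 7, 16, 14, 15, 13]
final swap A[7],A[10] → [12, 3, 9, 1, 4, 10, 7, 13, 14, 15, 16]; return 7
p = 7; k-1 = 4 < 7 ⇒ left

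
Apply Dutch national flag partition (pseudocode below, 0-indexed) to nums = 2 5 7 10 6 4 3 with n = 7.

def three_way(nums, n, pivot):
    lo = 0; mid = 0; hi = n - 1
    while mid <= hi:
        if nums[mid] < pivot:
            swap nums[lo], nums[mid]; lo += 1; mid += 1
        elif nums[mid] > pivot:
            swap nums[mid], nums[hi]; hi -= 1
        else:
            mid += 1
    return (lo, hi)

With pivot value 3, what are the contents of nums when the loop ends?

2 3 10 6 4 7 5

lo=0 mid=0 hi=6
2<3: swap(0,0), lo=1 mid=1 ⇒ 2 5 7 10 6 4 3
5>3: swap(1,6), hi=5 ⇒ 2 3 7 10 6 4 5
3=3: mid=2
7>3: swap(2,5), hi=4 ⇒ 2 3 4 10 6 7 5
4>3: swap(2,4), hi=3 ⇒ 2 3 6 10 4 7 5
6>3: swap(2,3), hi=2 ⇒ 2 3 10 6 4 7 5
10>3: swap(2,2), hi=1 ⇒ 2 3 10 6 4 7 5
done. lo=1 hi=1; nums=2 3 10 6 4 7 5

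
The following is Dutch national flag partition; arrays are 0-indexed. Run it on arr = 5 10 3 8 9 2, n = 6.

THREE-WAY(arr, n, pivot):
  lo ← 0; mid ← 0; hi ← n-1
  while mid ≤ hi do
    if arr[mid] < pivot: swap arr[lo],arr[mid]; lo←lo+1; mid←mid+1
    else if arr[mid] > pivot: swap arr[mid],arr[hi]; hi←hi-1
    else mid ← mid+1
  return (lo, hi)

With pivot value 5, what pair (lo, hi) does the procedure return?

pivot = 5; lo=0, mid=0, hi=5
arr[mid]=5=5: mid=1
arr[mid]=10>5: swap arr[1],arr[5]; hi=4 → 5 2 3 8 9 10
arr[mid]=2<5: swap arr[0],arr[1]; lo=1,mid=2 → 2 5 3 8 9 10
arr[mid]=3<5: swap arr[1],arr[2]; lo=2,mid=3 → 2 3 5 8 9 10
arr[mid]=8>5: swap arr[3],arr[4]; hi=3 → 2 3 5 9 8 10
arr[mid]=9>5: swap arr[3],arr[3]; hi=2 → 2 3 5 9 8 10
end: lo=2, hi=2; arr = 2 3 5 9 8 10

(2, 2)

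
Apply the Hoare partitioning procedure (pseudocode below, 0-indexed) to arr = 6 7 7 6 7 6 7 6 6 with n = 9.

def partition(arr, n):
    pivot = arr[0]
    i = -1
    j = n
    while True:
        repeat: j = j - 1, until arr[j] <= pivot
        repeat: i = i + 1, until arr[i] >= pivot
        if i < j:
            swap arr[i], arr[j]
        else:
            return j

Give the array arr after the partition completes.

6 6 6 6 7 7 7 7 6

pivot=6
j stops at 8 (6), i stops at 0 (6); swap ⇒ 6 7 7 6 7 6 7 6 6
j stops at 7 (6), i stops at 1 (7); swap ⇒ 6 6 7 6 7 6 7 7 6
j stops at 5 (6), i stops at 2 (7); swap ⇒ 6 6 6 6 7 7 7 7 6
j stops at 3, i stops at 3; i≥j ⇒ return 3. arr=6 6 6 6 7 7 7 7 6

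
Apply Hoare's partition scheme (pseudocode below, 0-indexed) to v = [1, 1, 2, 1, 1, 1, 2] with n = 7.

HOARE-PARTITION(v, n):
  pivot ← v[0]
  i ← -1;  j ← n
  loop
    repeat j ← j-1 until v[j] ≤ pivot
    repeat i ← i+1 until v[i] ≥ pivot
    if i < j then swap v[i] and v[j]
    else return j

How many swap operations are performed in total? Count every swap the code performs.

3

pivot = v[0] = 1; i = -1, j = 7
j→5 (v[5]=1≤1), i→0 (v[0]=1≥1); i<j, swap → [1, 1, 2, 1, 1, 1, 2]
j→4 (v[4]=1≤1), i→1 (v[1]=1≥1); i<j, swap → [1, 1, 2, 1, 1, 1, 2]
j→3 (v[3]=1≤1), i→2 (v[2]=2≥1); i<j, swap → [1, 1, 1, 2, 1, 1, 2]
j→2, i→3; i≥j, return j=2. v = [1, 1, 1, 2, 1, 1, 2]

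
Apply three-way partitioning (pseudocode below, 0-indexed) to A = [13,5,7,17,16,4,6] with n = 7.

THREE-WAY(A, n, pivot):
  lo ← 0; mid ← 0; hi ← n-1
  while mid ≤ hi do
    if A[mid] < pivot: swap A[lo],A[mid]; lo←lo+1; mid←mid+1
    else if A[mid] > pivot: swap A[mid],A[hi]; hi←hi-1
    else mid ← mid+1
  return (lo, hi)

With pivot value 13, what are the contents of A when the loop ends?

[5,7,6,4,13,16,17]

pivot = 13; lo=0, mid=0, hi=6
A[mid]=13=13: mid=1
A[mid]=5<13: swap A[0],A[1]; lo=1,mid=2 → [5,13,7,17,16,4,6]
A[mid]=7<13: swap A[1],A[2]; lo=2,mid=3 → [5,7,13,17,16,4,6]
A[mid]=17>13: swap A[3],A[6]; hi=5 → [5,7,13,6,16,4,17]
A[mid]=6<13: swap A[2],A[3]; lo=3,mid=4 → [5,7,6,13,16,4,17]
A[mid]=16>13: swap A[4],A[5]; hi=4 → [5,7,6,13,4,16,17]
A[mid]=4<13: swap A[3],A[4]; lo=4,mid=5 → [5,7,6,4,13,16,17]
end: lo=4, hi=4; A = [5,7,6,4,13,16,17]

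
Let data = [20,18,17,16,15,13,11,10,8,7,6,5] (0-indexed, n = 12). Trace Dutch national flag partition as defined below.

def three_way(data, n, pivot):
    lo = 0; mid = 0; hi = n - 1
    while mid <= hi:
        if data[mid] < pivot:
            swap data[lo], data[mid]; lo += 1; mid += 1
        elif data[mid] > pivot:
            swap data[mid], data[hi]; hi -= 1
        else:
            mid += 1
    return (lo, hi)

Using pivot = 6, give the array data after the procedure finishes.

pivot = 6; lo=0, mid=0, hi=11
data[mid]=20>6: swap data[0],data[11]; hi=10 → [5,18,17,16,15,13,11,10,8,7,6,20]
data[mid]=5<6: swap data[0],data[0]; lo=1,mid=1 → [5,18,17,16,15,13,11,10,8,7,6,20]
data[mid]=18>6: swap data[1],data[10]; hi=9 → [5,6,17,16,15,13,11,10,8,7,18,20]
data[mid]=6=6: mid=2
data[mid]=17>6: swap data[2],data[9]; hi=8 → [5,6,7,16,15,13,11,10,8,17,18,20]
data[mid]=7>6: swap data[2],data[8]; hi=7 → [5,6,8,16,15,13,11,10,7,17,18,20]
data[mid]=8>6: swap data[2],data[7]; hi=6 → [5,6,10,16,15,13,11,8,7,17,18,20]
data[mid]=10>6: swap data[2],data[6]; hi=5 → [5,6,11,16,15,13,10,8,7,17,18,20]
data[mid]=11>6: swap data[2],data[5]; hi=4 → [5,6,13,16,15,11,10,8,7,17,18,20]
data[mid]=13>6: swap data[2],data[4]; hi=3 → [5,6,15,16,13,11,10,8,7,17,18,20]
data[mid]=15>6: swap data[2],data[3]; hi=2 → [5,6,16,15,13,11,10,8,7,17,18,20]
data[mid]=16>6: swap data[2],data[2]; hi=1 → [5,6,16,15,13,11,10,8,7,17,18,20]
end: lo=1, hi=1; data = [5,6,16,15,13,11,10,8,7,17,18,20]

[5,6,16,15,13,11,10,8,7,17,18,20]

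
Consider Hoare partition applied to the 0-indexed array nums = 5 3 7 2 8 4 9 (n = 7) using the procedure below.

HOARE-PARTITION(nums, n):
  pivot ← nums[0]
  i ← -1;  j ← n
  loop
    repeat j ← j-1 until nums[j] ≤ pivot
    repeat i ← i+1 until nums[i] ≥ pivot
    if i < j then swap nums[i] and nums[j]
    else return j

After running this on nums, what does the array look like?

pivot=5
j stops at 5 (4), i stops at 0 (5); swap ⇒ 4 3 7 2 8 5 9
j stops at 3 (2), i stops at 2 (7); swap ⇒ 4 3 2 7 8 5 9
j stops at 2, i stops at 3; i≥j ⇒ return 2. nums=4 3 2 7 8 5 9

4 3 2 7 8 5 9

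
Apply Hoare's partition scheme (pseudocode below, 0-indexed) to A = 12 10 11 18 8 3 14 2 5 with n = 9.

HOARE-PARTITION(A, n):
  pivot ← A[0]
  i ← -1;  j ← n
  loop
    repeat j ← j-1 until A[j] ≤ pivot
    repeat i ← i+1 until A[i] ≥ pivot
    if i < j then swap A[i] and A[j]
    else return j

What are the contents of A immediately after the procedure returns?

pivot = A[0] = 12; i = -1, j = 9
j→8 (A[8]=5≤12), i→0 (A[0]=12≥12); i<j, swap → 5 10 11 18 8 3 14 2 12
j→7 (A[7]=2≤12), i→3 (A[3]=18≥12); i<j, swap → 5 10 11 2 8 3 14 18 12
j→5, i→6; i≥j, return j=5. A = 5 10 11 2 8 3 14 18 12

5 10 11 2 8 3 14 18 12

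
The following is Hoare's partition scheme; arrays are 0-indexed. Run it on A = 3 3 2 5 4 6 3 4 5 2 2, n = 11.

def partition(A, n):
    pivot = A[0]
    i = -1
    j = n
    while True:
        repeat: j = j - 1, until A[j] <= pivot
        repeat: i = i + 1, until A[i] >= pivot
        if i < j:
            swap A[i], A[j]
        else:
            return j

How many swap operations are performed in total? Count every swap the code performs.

3

pivot=3
j stops at 10 (2), i stops at 0 (3); swap ⇒ 2 3 2 5 4 6 3 4 5 2 3
j stops at 9 (2), i stops at 1 (3); swap ⇒ 2 2 2 5 4 6 3 4 5 3 3
j stops at 6 (3), i stops at 3 (5); swap ⇒ 2 2 2 3 4 6 5 4 5 3 3
j stops at 3, i stops at 4; i≥j ⇒ return 3. A=2 2 2 3 4 6 5 4 5 3 3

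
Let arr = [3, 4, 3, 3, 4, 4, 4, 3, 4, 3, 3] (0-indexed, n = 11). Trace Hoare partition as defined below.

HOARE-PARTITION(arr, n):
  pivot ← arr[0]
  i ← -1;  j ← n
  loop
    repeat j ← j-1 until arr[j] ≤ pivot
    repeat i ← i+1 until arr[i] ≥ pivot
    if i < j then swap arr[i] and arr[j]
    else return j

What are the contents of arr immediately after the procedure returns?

[3, 3, 3, 3, 4, 4, 4, 3, 4, 4, 3]

pivot=3
j stops at 10 (3), i stops at 0 (3); swap ⇒ [3, 4, 3, 3, 4, 4, 4, 3, 4, 3, 3]
j stops at 9 (3), i stops at 1 (4); swap ⇒ [3, 3, 3, 3, 4, 4, 4, 3, 4, 4, 3]
j stops at 7 (3), i stops at 2 (3); swap ⇒ [3, 3, 3, 3, 4, 4, 4, 3, 4, 4, 3]
j stops at 3, i stops at 3; i≥j ⇒ return 3. arr=[3, 3, 3, 3, 4, 4, 4, 3, 4, 4, 3]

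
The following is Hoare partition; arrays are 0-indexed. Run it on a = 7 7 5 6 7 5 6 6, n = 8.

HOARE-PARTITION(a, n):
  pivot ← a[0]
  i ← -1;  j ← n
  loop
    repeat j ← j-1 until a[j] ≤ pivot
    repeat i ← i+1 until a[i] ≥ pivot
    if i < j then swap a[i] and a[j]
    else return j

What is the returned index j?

4

pivot = a[0] = 7; i = -1, j = 8
j→7 (a[7]=6≤7), i→0 (a[0]=7≥7); i<j, swap → 6 7 5 6 7 5 6 7
j→6 (a[6]=6≤7), i→1 (a[1]=7≥7); i<j, swap → 6 6 5 6 7 5 7 7
j→5 (a[5]=5≤7), i→4 (a[4]=7≥7); i<j, swap → 6 6 5 6 5 7 7 7
j→4, i→5; i≥j, return j=4. a = 6 6 5 6 5 7 7 7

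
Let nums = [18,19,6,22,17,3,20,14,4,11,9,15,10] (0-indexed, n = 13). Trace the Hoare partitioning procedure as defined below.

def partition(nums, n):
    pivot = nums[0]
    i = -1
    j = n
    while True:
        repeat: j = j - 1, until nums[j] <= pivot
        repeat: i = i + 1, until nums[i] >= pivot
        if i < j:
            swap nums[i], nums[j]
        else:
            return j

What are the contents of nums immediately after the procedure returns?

pivot=18
j stops at 12 (10), i stops at 0 (18); swap ⇒ [10,19,6,22,17,3,20,14,4,11,9,15,18]
j stops at 11 (15), i stops at 1 (19); swap ⇒ [10,15,6,22,17,3,20,14,4,11,9,19,18]
j stops at 10 (9), i stops at 3 (22); swap ⇒ [10,15,6,9,17,3,20,14,4,11,22,19,18]
j stops at 9 (11), i stops at 6 (20); swap ⇒ [10,15,6,9,17,3,11,14,4,20,22,19,18]
j stops at 8, i stops at 9; i≥j ⇒ return 8. nums=[10,15,6,9,17,3,11,14,4,20,22,19,18]

[10,15,6,9,17,3,11,14,4,20,22,19,18]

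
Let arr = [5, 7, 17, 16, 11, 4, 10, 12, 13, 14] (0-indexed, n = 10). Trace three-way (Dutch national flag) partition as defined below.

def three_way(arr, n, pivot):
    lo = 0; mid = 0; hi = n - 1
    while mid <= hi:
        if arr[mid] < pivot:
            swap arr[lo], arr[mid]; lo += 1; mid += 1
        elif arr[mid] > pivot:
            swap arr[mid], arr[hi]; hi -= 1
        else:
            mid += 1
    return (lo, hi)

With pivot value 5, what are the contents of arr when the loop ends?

lo=0 mid=0 hi=9
5=5: mid=1
7>5: swap(1,9), hi=8 ⇒ [5, 14, 17, 16, 11, 4, 10, 12, 13, 7]
14>5: swap(1,8), hi=7 ⇒ [5, 13, 17, 16, 11, 4, 10, 12, 14, 7]
13>5: swap(1,7), hi=6 ⇒ [5, 12, 17, 16, 11, 4, 10, 13, 14, 7]
12>5: swap(1,6), hi=5 ⇒ [5, 10, 17, 16, 11, 4, 12, 13, 14, 7]
10>5: swap(1,5), hi=4 ⇒ [5, 4, 17, 16, 11, 10, 12, 13, 14, 7]
4<5: swap(0,1), lo=1 mid=2 ⇒ [4, 5, 17, 16, 11, 10, 12, 13, 14, 7]
17>5: swap(2,4), hi=3 ⇒ [4, 5, 11, 16, 17, 10, 12, 13, 14, 7]
11>5: swap(2,3), hi=2 ⇒ [4, 5, 16, 11, 17, 10, 12, 13, 14, 7]
16>5: swap(2,2), hi=1 ⇒ [4, 5, 16, 11, 17, 10, 12, 13, 14, 7]
done. lo=1 hi=1; arr=[4, 5, 16, 11, 17, 10, 12, 13, 14, 7]

[4, 5, 16, 11, 17, 10, 12, 13, 14, 7]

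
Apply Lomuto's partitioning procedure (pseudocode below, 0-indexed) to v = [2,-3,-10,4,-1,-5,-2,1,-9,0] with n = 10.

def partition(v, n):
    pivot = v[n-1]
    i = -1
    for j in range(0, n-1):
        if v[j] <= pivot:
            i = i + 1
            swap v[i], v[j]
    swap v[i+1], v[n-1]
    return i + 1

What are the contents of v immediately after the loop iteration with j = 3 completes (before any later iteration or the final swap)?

pivot = v[9] = 0; i = -1
j=0: v[0]=2 > 0 → no swap
j=1: v[1]=-3 ≤ 0 → i=0, swap v[0],v[1] → [-3,2,-10,4,-1,-5,-2,1,-9,0]
j=2: v[2]=-10 ≤ 0 → i=1, swap v[1],v[2] → [-3,-10,2,4,-1,-5,-2,1,-9,0]
j=3: v[3]=4 > 0 → no swap
(after j=3) v = [-3,-10,2,4,-1,-5,-2,1,-9,0]

[-3,-10,2,4,-1,-5,-2,1,-9,0]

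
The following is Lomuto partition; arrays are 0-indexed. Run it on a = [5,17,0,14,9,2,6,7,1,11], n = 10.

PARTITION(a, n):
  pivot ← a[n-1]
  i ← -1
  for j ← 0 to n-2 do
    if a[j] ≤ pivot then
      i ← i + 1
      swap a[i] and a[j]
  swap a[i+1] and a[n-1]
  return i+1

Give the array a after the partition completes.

[5,0,9,2,6,7,1,11,17,14]

pivot = a[9] = 11; i = -1
j=0: a[0]=5 ≤ 11 → i=0, swap a[0],a[0] (no change) → [5,17,0,14,9,2,6,7,1,11]
j=1: a[1]=17 > 11 → no swap
j=2: a[2]=0 ≤ 11 → i=1, swap a[1],a[2] → [5,0,17,14,9,2,6,7,1,11]
j=3: a[3]=14 > 11 → no swap
j=4: a[4]=9 ≤ 11 → i=2, swap a[2],a[4] → [5,0,9,14,17,2,6,7,1,11]
j=5: a[5]=2 ≤ 11 → i=3, swap a[3],a[5] → [5,0,9,2,17,14,6,7,1,11]
j=6: a[6]=6 ≤ 11 → i=4, swap a[4],a[6] → [5,0,9,2,6,14,17,7,1,11]
j=7: a[7]=7 ≤ 11 → i=5, swap a[5],a[7] → [5,0,9,2,6,7,17,14,1,11]
j=8: a[8]=1 ≤ 11 → i=6, swap a[6],a[8] → [5,0,9,2,6,7,1,14,17,11]
final swap a[7],a[9] → [5,0,9,2,6,7,1,11,17,14]; return 7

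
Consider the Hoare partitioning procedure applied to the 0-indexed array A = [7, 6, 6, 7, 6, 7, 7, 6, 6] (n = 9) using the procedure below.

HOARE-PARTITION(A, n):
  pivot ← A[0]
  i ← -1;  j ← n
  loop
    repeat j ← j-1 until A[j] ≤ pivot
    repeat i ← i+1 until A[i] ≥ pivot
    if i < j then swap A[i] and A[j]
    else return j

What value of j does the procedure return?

5

pivot = A[0] = 7; i = -1, j = 9
j→8 (A[8]=6≤7), i→0 (A[0]=7≥7); i<j, swap → [6, 6, 6, 7, 6, 7, 7, 6, 7]
j→7 (A[7]=6≤7), i→3 (A[3]=7≥7); i<j, swap → [6, 6, 6, 6, 6, 7, 7, 7, 7]
j→6 (A[6]=7≤7), i→5 (A[5]=7≥7); i<j, swap → [6, 6, 6, 6, 6, 7, 7, 7, 7]
j→5, i→6; i≥j, return j=5. A = [6, 6, 6, 6, 6, 7, 7, 7, 7]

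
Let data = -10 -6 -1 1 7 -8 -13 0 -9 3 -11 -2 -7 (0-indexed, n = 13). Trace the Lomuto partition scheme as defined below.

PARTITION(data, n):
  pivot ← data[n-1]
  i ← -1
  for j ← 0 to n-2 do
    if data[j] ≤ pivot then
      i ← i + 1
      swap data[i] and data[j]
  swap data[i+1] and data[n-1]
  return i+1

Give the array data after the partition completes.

pivot = data[12] = -7; i = -1
j=0: data[0]=-10 ≤ -7 → i=0, swap data[0],data[0] (no change) → -10 -6 -1 1 7 -8 -13 0 -9 3 -11 -2 -7
j=1: data[1]=-6 > -7 → no swap
j=2: data[2]=-1 > -7 → no swap
j=3: data[3]=1 > -7 → no swap
j=4: data[4]=7 > -7 → no swap
j=5: data[5]=-8 ≤ -7 → i=1, swap data[1],data[5] → -10 -8 -1 1 7 -6 -13 0 -9 3 -11 -2 -7
j=6: data[6]=-13 ≤ -7 → i=2, swap data[2],data[6] → -10 -8 -13 1 7 -6 -1 0 -9 3 -11 -2 -7
j=7: data[7]=0 > -7 → no swap
j=8: data[8]=-9 ≤ -7 → i=3, swap data[3],data[8] → -10 -8 -13 -9 7 -6 -1 0 1 3 -11 -2 -7
j=9: data[9]=3 > -7 → no swap
j=10: data[10]=-11 ≤ -7 → i=4, swap data[4],data[10] → -10 -8 -13 -9 -11 -6 -1 0 1 3 7 -2 -7
j=11: data[11]=-2 > -7 → no swap
final swap data[5],data[12] → -10 -8 -13 -9 -11 -7 -1 0 1 3 7 -2 -6; return 5

-10 -8 -13 -9 -11 -7 -1 0 1 3 7 -2 -6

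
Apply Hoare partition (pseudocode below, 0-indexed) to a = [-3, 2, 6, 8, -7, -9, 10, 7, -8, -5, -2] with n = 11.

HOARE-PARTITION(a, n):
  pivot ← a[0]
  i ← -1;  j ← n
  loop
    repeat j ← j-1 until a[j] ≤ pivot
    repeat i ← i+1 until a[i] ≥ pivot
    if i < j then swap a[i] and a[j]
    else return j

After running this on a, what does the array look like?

pivot = a[0] = -3; i = -1, j = 11
j→9 (a[9]=-5≤-3), i→0 (a[0]=-3≥-3); i<j, swap → [-5, 2, 6, 8, -7, -9, 10, 7, -8, -3, -2]
j→8 (a[8]=-8≤-3), i→1 (a[1]=2≥-3); i<j, swap → [-5, -8, 6, 8, -7, -9, 10, 7, 2, -3, -2]
j→5 (a[5]=-9≤-3), i→2 (a[2]=6≥-3); i<j, swap → [-5, -8, -9, 8, -7, 6, 10, 7, 2, -3, -2]
j→4 (a[4]=-7≤-3), i→3 (a[3]=8≥-3); i<j, swap → [-5, -8, -9, -7, 8, 6, 10, 7, 2, -3, -2]
j→3, i→4; i≥j, return j=3. a = [-5, -8, -9, -7, 8, 6, 10, 7, 2, -3, -2]

[-5, -8, -9, -7, 8, 6, 10, 7, 2, -3, -2]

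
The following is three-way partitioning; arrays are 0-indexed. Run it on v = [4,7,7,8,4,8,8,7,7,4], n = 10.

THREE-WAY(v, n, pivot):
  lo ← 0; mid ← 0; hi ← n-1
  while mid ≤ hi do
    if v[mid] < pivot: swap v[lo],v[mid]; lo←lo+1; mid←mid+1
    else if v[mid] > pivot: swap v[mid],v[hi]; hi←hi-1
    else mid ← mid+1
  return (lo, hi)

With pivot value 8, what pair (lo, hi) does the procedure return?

(7, 9)

pivot = 8; lo=0, mid=0, hi=9
v[mid]=4<8: swap v[0],v[0]; lo=1,mid=1 → [4,7,7,8,4,8,8,7,7,4]
v[mid]=7<8: swap v[1],v[1]; lo=2,mid=2 → [4,7,7,8,4,8,8,7,7,4]
v[mid]=7<8: swap v[2],v[2]; lo=3,mid=3 → [4,7,7,8,4,8,8,7,7,4]
v[mid]=8=8: mid=4
v[mid]=4<8: swap v[3],v[4]; lo=4,mid=5 → [4,7,7,4,8,8,8,7,7,4]
v[mid]=8=8: mid=6
v[mid]=8=8: mid=7
v[mid]=7<8: swap v[4],v[7]; lo=5,mid=8 → [4,7,7,4,7,8,8,8,7,4]
v[mid]=7<8: swap v[5],v[8]; lo=6,mid=9 → [4,7,7,4,7,7,8,8,8,4]
v[mid]=4<8: swap v[6],v[9]; lo=7,mid=10 → [4,7,7,4,7,7,4,8,8,8]
end: lo=7, hi=9; v = [4,7,7,4,7,7,4,8,8,8]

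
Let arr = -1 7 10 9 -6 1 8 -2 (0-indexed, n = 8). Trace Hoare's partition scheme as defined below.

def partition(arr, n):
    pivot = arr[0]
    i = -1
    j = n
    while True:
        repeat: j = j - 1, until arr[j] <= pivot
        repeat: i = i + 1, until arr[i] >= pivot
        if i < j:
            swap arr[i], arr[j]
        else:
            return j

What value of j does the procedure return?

1

pivot=-1
j stops at 7 (-2), i stops at 0 (-1); swap ⇒ -2 7 10 9 -6 1 8 -1
j stops at 4 (-6), i stops at 1 (7); swap ⇒ -2 -6 10 9 7 1 8 -1
j stops at 1, i stops at 2; i≥j ⇒ return 1. arr=-2 -6 10 9 7 1 8 -1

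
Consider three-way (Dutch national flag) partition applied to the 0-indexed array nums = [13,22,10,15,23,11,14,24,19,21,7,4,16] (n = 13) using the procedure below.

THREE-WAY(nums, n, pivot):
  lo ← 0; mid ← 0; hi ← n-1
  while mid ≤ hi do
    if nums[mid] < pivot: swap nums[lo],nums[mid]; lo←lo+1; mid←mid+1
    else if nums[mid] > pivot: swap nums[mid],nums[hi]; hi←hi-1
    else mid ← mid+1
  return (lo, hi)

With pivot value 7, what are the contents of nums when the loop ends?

lo=0 mid=0 hi=12
13>7: swap(0,12), hi=11 ⇒ [16,22,10,15,23,11,14,24,19,21,7,4,13]
16>7: swap(0,11), hi=10 ⇒ [4,22,10,15,23,11,14,24,19,21,7,16,13]
4<7: swap(0,0), lo=1 mid=1 ⇒ [4,22,10,15,23,11,14,24,19,21,7,16,13]
22>7: swap(1,10), hi=9 ⇒ [4,7,10,15,23,11,14,24,19,21,22,16,13]
7=7: mid=2
10>7: swap(2,9), hi=8 ⇒ [4,7,21,15,23,11,14,24,19,10,22,16,13]
21>7: swap(2,8), hi=7 ⇒ [4,7,19,15,23,11,14,24,21,10,22,16,13]
19>7: swap(2,7), hi=6 ⇒ [4,7,24,15,23,11,14,19,21,10,22,16,13]
24>7: swap(2,6), hi=5 ⇒ [4,7,14,15,23,11,24,19,21,10,22,16,13]
14>7: swap(2,5), hi=4 ⇒ [4,7,11,15,23,14,24,19,21,10,22,16,13]
11>7: swap(2,4), hi=3 ⇒ [4,7,23,15,11,14,24,19,21,10,22,16,13]
23>7: swap(2,3), hi=2 ⇒ [4,7,15,23,11,14,24,19,21,10,22,16,13]
15>7: swap(2,2), hi=1 ⇒ [4,7,15,23,11,14,24,19,21,10,22,16,13]
done. lo=1 hi=1; nums=[4,7,15,23,11,14,24,19,21,10,22,16,13]

[4,7,15,23,11,14,24,19,21,10,22,16,13]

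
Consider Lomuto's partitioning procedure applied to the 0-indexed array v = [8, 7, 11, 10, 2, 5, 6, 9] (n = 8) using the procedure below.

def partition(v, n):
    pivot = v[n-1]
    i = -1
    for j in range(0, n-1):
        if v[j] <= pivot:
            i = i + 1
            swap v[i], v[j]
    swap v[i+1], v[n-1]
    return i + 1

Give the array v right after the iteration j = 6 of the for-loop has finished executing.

[8, 7, 2, 5, 6, 10, 11, 9]

pivot = v[7] = 9; i = -1
j=0: v[0]=8 ≤ 9 → i=0, swap v[0],v[0] (no change) → [8, 7, 11, 10, 2, 5, 6, 9]
j=1: v[1]=7 ≤ 9 → i=1, swap v[1],v[1] (no change) → [8, 7, 11, 10, 2, 5, 6, 9]
j=2: v[2]=11 > 9 → no swap
j=3: v[3]=10 > 9 → no swap
j=4: v[4]=2 ≤ 9 → i=2, swap v[2],v[4] → [8, 7, 2, 10, 11, 5, 6, 9]
j=5: v[5]=5 ≤ 9 → i=3, swap v[3],v[5] → [8, 7, 2, 5, 11, 10, 6, 9]
j=6: v[6]=6 ≤ 9 → i=4, swap v[4],v[6] → [8, 7, 2, 5, 6, 10, 11, 9]
(after j=6) v = [8, 7, 2, 5, 6, 10, 11, 9]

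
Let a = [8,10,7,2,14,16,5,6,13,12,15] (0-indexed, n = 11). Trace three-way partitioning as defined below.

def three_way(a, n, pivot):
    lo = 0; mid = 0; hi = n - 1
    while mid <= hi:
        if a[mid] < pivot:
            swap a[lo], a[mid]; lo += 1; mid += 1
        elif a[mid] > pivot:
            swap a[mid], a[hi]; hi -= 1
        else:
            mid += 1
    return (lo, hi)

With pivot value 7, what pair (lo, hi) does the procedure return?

(3, 3)

pivot = 7; lo=0, mid=0, hi=10
a[mid]=8>7: swap a[0],a[10]; hi=9 → [15,10,7,2,14,16,5,6,13,12,8]
a[mid]=15>7: swap a[0],a[9]; hi=8 → [12,10,7,2,14,16,5,6,13,15,8]
a[mid]=12>7: swap a[0],a[8]; hi=7 → [13,10,7,2,14,16,5,6,12,15,8]
a[mid]=13>7: swap a[0],a[7]; hi=6 → [6,10,7,2,14,16,5,13,12,15,8]
a[mid]=6<7: swap a[0],a[0]; lo=1,mid=1 → [6,10,7,2,14,16,5,13,12,15,8]
a[mid]=10>7: swap a[1],a[6]; hi=5 → [6,5,7,2,14,16,10,13,12,15,8]
a[mid]=5<7: swap a[1],a[1]; lo=2,mid=2 → [6,5,7,2,14,16,10,13,12,15,8]
a[mid]=7=7: mid=3
a[mid]=2<7: swap a[2],a[3]; lo=3,mid=4 → [6,5,2,7,14,16,10,13,12,15,8]
a[mid]=14>7: swap a[4],a[5]; hi=4 → [6,5,2,7,16,14,10,13,12,15,8]
a[mid]=16>7: swap a[4],a[4]; hi=3 → [6,5,2,7,16,14,10,13,12,15,8]
end: lo=3, hi=3; a = [6,5,2,7,16,14,10,13,12,15,8]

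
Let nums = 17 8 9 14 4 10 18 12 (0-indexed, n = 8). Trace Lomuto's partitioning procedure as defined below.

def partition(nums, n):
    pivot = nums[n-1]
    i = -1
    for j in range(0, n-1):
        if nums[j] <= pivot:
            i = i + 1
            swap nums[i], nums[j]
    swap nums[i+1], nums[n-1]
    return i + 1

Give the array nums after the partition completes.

8 9 4 10 12 14 18 17

pivot = nums[7] = 12; i = -1
j=0: nums[0]=17 > 12 → no swap
j=1: nums[1]=8 ≤ 12 → i=0, swap nums[0],nums[1] → 8 17 9 14 4 10 18 12
j=2: nums[2]=9 ≤ 12 → i=1, swap nums[1],nums[2] → 8 9 17 14 4 10 18 12
j=3: nums[3]=14 > 12 → no swap
j=4: nums[4]=4 ≤ 12 → i=2, swap nums[2],nums[4] → 8 9 4 14 17 10 18 12
j=5: nums[5]=10 ≤ 12 → i=3, swap nums[3],nums[5] → 8 9 4 10 17 14 18 12
j=6: nums[6]=18 > 12 → no swap
final swap nums[4],nums[7] → 8 9 4 10 12 14 18 17; return 4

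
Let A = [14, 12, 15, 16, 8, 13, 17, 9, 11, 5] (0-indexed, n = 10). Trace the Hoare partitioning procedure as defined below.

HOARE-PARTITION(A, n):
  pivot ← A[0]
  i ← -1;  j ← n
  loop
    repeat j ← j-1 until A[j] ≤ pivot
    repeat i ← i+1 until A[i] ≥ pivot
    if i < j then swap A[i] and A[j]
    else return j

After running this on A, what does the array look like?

[5, 12, 11, 9, 8, 13, 17, 16, 15, 14]

pivot=14
j stops at 9 (5), i stops at 0 (14); swap ⇒ [5, 12, 15, 16, 8, 13, 17, 9, 11, 14]
j stops at 8 (11), i stops at 2 (15); swap ⇒ [5, 12, 11, 16, 8, 13, 17, 9, 15, 14]
j stops at 7 (9), i stops at 3 (16); swap ⇒ [5, 12, 11, 9, 8, 13, 17, 16, 15, 14]
j stops at 5, i stops at 6; i≥j ⇒ return 5. A=[5, 12, 11, 9, 8, 13, 17, 16, 15, 14]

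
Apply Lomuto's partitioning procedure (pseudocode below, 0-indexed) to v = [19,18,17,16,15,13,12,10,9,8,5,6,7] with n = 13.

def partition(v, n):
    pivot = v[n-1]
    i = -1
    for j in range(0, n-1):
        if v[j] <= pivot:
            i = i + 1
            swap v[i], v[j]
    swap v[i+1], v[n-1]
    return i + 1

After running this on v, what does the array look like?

pivot = v[12] = 7; i = -1
j=0: v[0]=19 > 7 → no swap
j=1: v[1]=18 > 7 → no swap
j=2: v[2]=17 > 7 → no swap
j=3: v[3]=16 > 7 → no swap
j=4: v[4]=15 > 7 → no swap
j=5: v[5]=13 > 7 → no swap
j=6: v[6]=12 > 7 → no swap
j=7: v[7]=10 > 7 → no swap
j=8: v[8]=9 > 7 → no swap
j=9: v[9]=8 > 7 → no swap
j=10: v[10]=5 ≤ 7 → i=0, swap v[0],v[10] → [5,18,17,16,15,13,12,10,9,8,19,6,7]
j=11: v[11]=6 ≤ 7 → i=1, swap v[1],v[11] → [5,6,17,16,15,13,12,10,9,8,19,18,7]
final swap v[2],v[12] → [5,6,7,16,15,13,12,10,9,8,19,18,17]; return 2

[5,6,7,16,15,13,12,10,9,8,19,18,17]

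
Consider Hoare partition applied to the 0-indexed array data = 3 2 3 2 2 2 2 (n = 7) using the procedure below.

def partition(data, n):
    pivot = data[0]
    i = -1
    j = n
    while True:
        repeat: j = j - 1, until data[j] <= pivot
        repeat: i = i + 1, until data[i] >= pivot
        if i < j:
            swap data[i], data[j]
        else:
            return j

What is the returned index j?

pivot=3
j stops at 6 (2), i stops at 0 (3); swap ⇒ 2 2 3 2 2 2 3
j stops at 5 (2), i stops at 2 (3); swap ⇒ 2 2 2 2 2 3 3
j stops at 4, i stops at 5; i≥j ⇒ return 4. data=2 2 2 2 2 3 3

4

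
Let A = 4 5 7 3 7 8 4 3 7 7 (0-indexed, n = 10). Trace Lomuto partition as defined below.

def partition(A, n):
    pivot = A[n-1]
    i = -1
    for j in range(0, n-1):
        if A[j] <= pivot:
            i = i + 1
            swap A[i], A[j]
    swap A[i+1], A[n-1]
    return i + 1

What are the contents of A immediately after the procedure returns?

4 5 7 3 7 4 3 7 7 8

pivot = A[9] = 7; i = -1
j=0: A[0]=4 ≤ 7 → i=0, swap A[0],A[0] (no change) → 4 5 7 3 7 8 4 3 7 7
j=1: A[1]=5 ≤ 7 → i=1, swap A[1],A[1] (no change) → 4 5 7 3 7 8 4 3 7 7
j=2: A[2]=7 ≤ 7 → i=2, swap A[2],A[2] (no change) → 4 5 7 3 7 8 4 3 7 7
j=3: A[3]=3 ≤ 7 → i=3, swap A[3],A[3] (no change) → 4 5 7 3 7 8 4 3 7 7
j=4: A[4]=7 ≤ 7 → i=4, swap A[4],A[4] (no change) → 4 5 7 3 7 8 4 3 7 7
j=5: A[5]=8 > 7 → no swap
j=6: A[6]=4 ≤ 7 → i=5, swap A[5],A[6] → 4 5 7 3 7 4 8 3 7 7
j=7: A[7]=3 ≤ 7 → i=6, swap A[6],A[7] → 4 5 7 3 7 4 3 8 7 7
j=8: A[8]=7 ≤ 7 → i=7, swap A[7],A[8] → 4 5 7 3 7 4 3 7 8 7
final swap A[8],A[9] → 4 5 7 3 7 4 3 7 7 8; return 8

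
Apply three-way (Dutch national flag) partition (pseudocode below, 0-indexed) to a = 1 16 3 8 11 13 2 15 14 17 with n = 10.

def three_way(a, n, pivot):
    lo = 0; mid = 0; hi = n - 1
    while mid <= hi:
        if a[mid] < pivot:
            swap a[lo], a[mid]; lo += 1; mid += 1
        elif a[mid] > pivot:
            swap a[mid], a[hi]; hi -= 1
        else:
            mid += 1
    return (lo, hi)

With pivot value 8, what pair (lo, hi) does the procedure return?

pivot = 8; lo=0, mid=0, hi=9
a[mid]=1<8: swap a[0],a[0]; lo=1,mid=1 → 1 16 3 8 11 13 2 15 14 17
a[mid]=16>8: swap a[1],a[9]; hi=8 → 1 17 3 8 11 13 2 15 14 16
a[mid]=17>8: swap a[1],a[8]; hi=7 → 1 14 3 8 11 13 2 15 17 16
a[mid]=14>8: swap a[1],a[7]; hi=6 → 1 15 3 8 11 13 2 14 17 16
a[mid]=15>8: swap a[1],a[6]; hi=5 → 1 2 3 8 11 13 15 14 17 16
a[mid]=2<8: swap a[1],a[1]; lo=2,mid=2 → 1 2 3 8 11 13 15 14 17 16
a[mid]=3<8: swap a[2],a[2]; lo=3,mid=3 → 1 2 3 8 11 13 15 14 17 16
a[mid]=8=8: mid=4
a[mid]=11>8: swap a[4],a[5]; hi=4 → 1 2 3 8 13 11 15 14 17 16
a[mid]=13>8: swap a[4],a[4]; hi=3 → 1 2 3 8 13 11 15 14 17 16
end: lo=3, hi=3; a = 1 2 3 8 13 11 15 14 17 16

(3, 3)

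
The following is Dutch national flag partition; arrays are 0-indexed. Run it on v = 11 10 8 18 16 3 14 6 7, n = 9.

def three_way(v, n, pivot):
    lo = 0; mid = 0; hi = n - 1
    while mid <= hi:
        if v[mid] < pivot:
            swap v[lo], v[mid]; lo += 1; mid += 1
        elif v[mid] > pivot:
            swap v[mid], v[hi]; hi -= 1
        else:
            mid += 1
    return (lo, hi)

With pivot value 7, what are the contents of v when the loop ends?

6 3 7 16 18 14 8 10 11

pivot = 7; lo=0, mid=0, hi=8
v[mid]=11>7: swap v[0],v[8]; hi=7 → 7 10 8 18 16 3 14 6 11
v[mid]=7=7: mid=1
v[mid]=10>7: swap v[1],v[7]; hi=6 → 7 6 8 18 16 3 14 10 11
v[mid]=6<7: swap v[0],v[1]; lo=1,mid=2 → 6 7 8 18 16 3 14 10 11
v[mid]=8>7: swap v[2],v[6]; hi=5 → 6 7 14 18 16 3 8 10 11
v[mid]=14>7: swap v[2],v[5]; hi=4 → 6 7 3 18 16 14 8 10 11
v[mid]=3<7: swap v[1],v[2]; lo=2,mid=3 → 6 3 7 18 16 14 8 10 11
v[mid]=18>7: swap v[3],v[4]; hi=3 → 6 3 7 16 18 14 8 10 11
v[mid]=16>7: swap v[3],v[3]; hi=2 → 6 3 7 16 18 14 8 10 11
end: lo=2, hi=2; v = 6 3 7 16 18 14 8 10 11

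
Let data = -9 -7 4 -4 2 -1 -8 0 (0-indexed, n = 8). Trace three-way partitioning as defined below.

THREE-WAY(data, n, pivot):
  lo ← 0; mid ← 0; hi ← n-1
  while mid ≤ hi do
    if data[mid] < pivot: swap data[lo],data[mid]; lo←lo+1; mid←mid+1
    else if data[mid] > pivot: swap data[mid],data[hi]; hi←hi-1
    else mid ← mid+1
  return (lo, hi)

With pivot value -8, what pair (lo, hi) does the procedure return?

pivot = -8; lo=0, mid=0, hi=7
data[mid]=-9<-8: swap data[0],data[0]; lo=1,mid=1 → -9 -7 4 -4 2 -1 -8 0
data[mid]=-7>-8: swap data[1],data[7]; hi=6 → -9 0 4 -4 2 -1 -8 -7
data[mid]=0>-8: swap data[1],data[6]; hi=5 → -9 -8 4 -4 2 -1 0 -7
data[mid]=-8=-8: mid=2
data[mid]=4>-8: swap data[2],data[5]; hi=4 → -9 -8 -1 -4 2 4 0 -7
data[mid]=-1>-8: swap data[2],data[4]; hi=3 → -9 -8 2 -4 -1 4 0 -7
data[mid]=2>-8: swap data[2],data[3]; hi=2 → -9 -8 -4 2 -1 4 0 -7
data[mid]=-4>-8: swap data[2],data[2]; hi=1 → -9 -8 -4 2 -1 4 0 -7
end: lo=1, hi=1; data = -9 -8 -4 2 -1 4 0 -7

(1, 1)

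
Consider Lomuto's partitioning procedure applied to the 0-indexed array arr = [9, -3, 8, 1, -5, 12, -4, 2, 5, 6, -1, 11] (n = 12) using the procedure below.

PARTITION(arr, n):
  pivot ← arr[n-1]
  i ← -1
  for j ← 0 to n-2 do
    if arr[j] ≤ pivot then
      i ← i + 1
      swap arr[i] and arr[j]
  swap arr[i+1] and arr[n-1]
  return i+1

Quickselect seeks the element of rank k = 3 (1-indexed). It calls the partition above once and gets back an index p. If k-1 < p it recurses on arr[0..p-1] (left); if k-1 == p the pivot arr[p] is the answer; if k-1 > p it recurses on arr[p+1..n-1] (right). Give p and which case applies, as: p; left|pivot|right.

pivot = arr[11] = 11; i = -1
j=0: arr[0]=9 ≤ 11 → i=0, swap arr[0],arr[0] (no change) → [9, -3, 8, 1, -5, 12, -4, 2, 5, 6, -1, 11]
j=1: arr[1]=-3 ≤ 11 → i=1, swap arr[1],arr[1] (no change) → [9, -3, 8, 1, -5, 12, -4, 2, 5, 6, -1, 11]
j=2: arr[2]=8 ≤ 11 → i=2, swap arr[2],arr[2] (no change) → [9, -3, 8, 1, -5, 12, -4, 2, 5, 6, -1, 11]
j=3: arr[3]=1 ≤ 11 → i=3, swap arr[3],arr[3] (no change) → [9, -3, 8, 1, -5, 12, -4, 2, 5, 6, -1, 11]
j=4: arr[4]=-5 ≤ 11 → i=4, swap arr[4],arr[4] (no change) → [9, -3, 8, 1, -5, 12, -4, 2, 5, 6, -1, 11]
j=5: arr[5]=12 > 11 → no swap
j=6: arr[6]=-4 ≤ 11 → i=5, swap arr[5],arr[6] → [9, -3, 8, 1, -5, -4, 12, 2, 5, 6, -1, 11]
j=7: arr[7]=2 ≤ 11 → i=6, swap arr[6],arr[7] → [9, -3, 8, 1, -5, -4, 2, 12, 5, 6, -1, 11]
j=8: arr[8]=5 ≤ 11 → i=7, swap arr[7],arr[8] → [9, -3, 8, 1, -5, -4, 2, 5, 12, 6, -1, 11]
j=9: arr[9]=6 ≤ 11 → i=8, swap arr[8],arr[9] → [9, -3, 8, 1, -5, -4, 2, 5, 6, 12, -1, 11]
j=10: arr[10]=-1 ≤ 11 → i=9, swap arr[9],arr[10] → [9, -3, 8, 1, -5, -4, 2, 5, 6, -1, 12, 11]
final swap arr[10],arr[11] → [9, -3, 8, 1, -5, -4, 2, 5, 6, -1, 11, 12]; return 10
p = 10; k-1 = 2 < 10 ⇒ left

10; left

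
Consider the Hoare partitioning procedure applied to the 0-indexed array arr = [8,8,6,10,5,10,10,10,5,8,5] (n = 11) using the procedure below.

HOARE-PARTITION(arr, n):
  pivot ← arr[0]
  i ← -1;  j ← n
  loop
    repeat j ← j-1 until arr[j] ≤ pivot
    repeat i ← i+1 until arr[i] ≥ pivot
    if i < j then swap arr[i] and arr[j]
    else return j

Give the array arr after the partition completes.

[5,8,6,5,5,10,10,10,10,8,8]

pivot = arr[0] = 8; i = -1, j = 11
j→10 (arr[10]=5≤8), i→0 (arr[0]=8≥8); i<j, swap → [5,8,6,10,5,10,10,10,5,8,8]
j→9 (arr[9]=8≤8), i→1 (arr[1]=8≥8); i<j, swap → [5,8,6,10,5,10,10,10,5,8,8]
j→8 (arr[8]=5≤8), i→3 (arr[3]=10≥8); i<j, swap → [5,8,6,5,5,10,10,10,10,8,8]
j→4, i→5; i≥j, return j=4. arr = [5,8,6,5,5,10,10,10,10,8,8]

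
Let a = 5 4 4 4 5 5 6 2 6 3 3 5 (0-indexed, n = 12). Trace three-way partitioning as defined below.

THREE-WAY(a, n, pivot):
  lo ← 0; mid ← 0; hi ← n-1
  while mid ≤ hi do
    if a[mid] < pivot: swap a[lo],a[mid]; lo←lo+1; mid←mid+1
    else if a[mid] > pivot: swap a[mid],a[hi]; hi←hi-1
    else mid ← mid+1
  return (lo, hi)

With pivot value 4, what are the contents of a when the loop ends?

lo=0 mid=0 hi=11
5>4: swap(0,11), hi=10 ⇒ 5 4 4 4 5 5 6 2 6 3 3 5
5>4: swap(0,10), hi=9 ⇒ 3 4 4 4 5 5 6 2 6 3 5 5
3<4: swap(0,0), lo=1 mid=1 ⇒ 3 4 4 4 5 5 6 2 6 3 5 5
4=4: mid=2
4=4: mid=3
4=4: mid=4
5>4: swap(4,9), hi=8 ⇒ 3 4 4 4 3 5 6 2 6 5 5 5
3<4: swap(1,4), lo=2 mid=5 ⇒ 3 3 4 4 4 5 6 2 6 5 5 5
5>4: swap(5,8), hi=7 ⇒ 3 3 4 4 4 6 6 2 5 5 5 5
6>4: swap(5,7), hi=6 ⇒ 3 3 4 4 4 2 6 6 5 5 5 5
2<4: swap(2,5), lo=3 mid=6 ⇒ 3 3 2 4 4 4 6 6 5 5 5 5
6>4: swap(6,6), hi=5 ⇒ 3 3 2 4 4 4 6 6 5 5 5 5
done. lo=3 hi=5; a=3 3 2 4 4 4 6 6 5 5 5 5

3 3 2 4 4 4 6 6 5 5 5 5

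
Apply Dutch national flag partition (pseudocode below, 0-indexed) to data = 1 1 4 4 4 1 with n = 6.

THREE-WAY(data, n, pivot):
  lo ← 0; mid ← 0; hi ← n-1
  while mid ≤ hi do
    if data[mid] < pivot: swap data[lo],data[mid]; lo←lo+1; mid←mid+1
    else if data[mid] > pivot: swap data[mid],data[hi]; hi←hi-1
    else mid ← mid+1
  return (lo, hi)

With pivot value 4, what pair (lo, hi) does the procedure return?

pivot = 4; lo=0, mid=0, hi=5
data[mid]=1<4: swap data[0],data[0]; lo=1,mid=1 → 1 1 4 4 4 1
data[mid]=1<4: swap data[1],data[1]; lo=2,mid=2 → 1 1 4 4 4 1
data[mid]=4=4: mid=3
data[mid]=4=4: mid=4
data[mid]=4=4: mid=5
data[mid]=1<4: swap data[2],data[5]; lo=3,mid=6 → 1 1 1 4 4 4
end: lo=3, hi=5; data = 1 1 1 4 4 4

(3, 5)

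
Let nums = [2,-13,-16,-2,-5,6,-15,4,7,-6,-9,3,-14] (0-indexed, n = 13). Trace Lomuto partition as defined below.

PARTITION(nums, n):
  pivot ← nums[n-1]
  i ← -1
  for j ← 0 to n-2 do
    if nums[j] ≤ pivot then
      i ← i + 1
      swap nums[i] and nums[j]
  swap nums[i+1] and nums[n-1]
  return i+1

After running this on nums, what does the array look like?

[-16,-15,-14,-2,-5,6,-13,4,7,-6,-9,3,2]

pivot = nums[12] = -14; i = -1
j=0: nums[0]=2 > -14 → no swap
j=1: nums[1]=-13 > -14 → no swap
j=2: nums[2]=-16 ≤ -14 → i=0, swap nums[0],nums[2] → [-16,-13,2,-2,-5,6,-15,4,7,-6,-9,3,-14]
j=3: nums[3]=-2 > -14 → no swap
j=4: nums[4]=-5 > -14 → no swap
j=5: nums[5]=6 > -14 → no swap
j=6: nums[6]=-15 ≤ -14 → i=1, swap nums[1],nums[6] → [-16,-15,2,-2,-5,6,-13,4,7,-6,-9,3,-14]
j=7: nums[7]=4 > -14 → no swap
j=8: nums[8]=7 > -14 → no swap
j=9: nums[9]=-6 > -14 → no swap
j=10: nums[10]=-9 > -14 → no swap
j=11: nums[11]=3 > -14 → no swap
final swap nums[2],nums[12] → [-16,-15,-14,-2,-5,6,-13,4,7,-6,-9,3,2]; return 2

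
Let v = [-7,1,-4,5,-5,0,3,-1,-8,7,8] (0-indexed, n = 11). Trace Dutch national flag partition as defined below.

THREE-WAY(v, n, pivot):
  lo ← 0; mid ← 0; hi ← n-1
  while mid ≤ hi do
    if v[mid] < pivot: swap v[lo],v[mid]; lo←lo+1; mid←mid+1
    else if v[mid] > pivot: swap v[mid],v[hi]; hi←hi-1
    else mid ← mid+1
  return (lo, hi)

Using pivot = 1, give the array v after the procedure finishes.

lo=0 mid=0 hi=10
-7<1: swap(0,0), lo=1 mid=1 ⇒ [-7,1,-4,5,-5,0,3,-1,-8,7,8]
1=1: mid=2
-4<1: swap(1,2), lo=2 mid=3 ⇒ [-7,-4,1,5,-5,0,3,-1,-8,7,8]
5>1: swap(3,10), hi=9 ⇒ [-7,-4,1,8,-5,0,3,-1,-8,7,5]
8>1: swap(3,9), hi=8 ⇒ [-7,-4,1,7,-5,0,3,-1,-8,8,5]
7>1: swap(3,8), hi=7 ⇒ [-7,-4,1,-8,-5,0,3,-1,7,8,5]
-8<1: swap(2,3), lo=3 mid=4 ⇒ [-7,-4,-8,1,-5,0,3,-1,7,8,5]
-5<1: swap(3,4), lo=4 mid=5 ⇒ [-7,-4,-8,-5,1,0,3,-1,7,8,5]
0<1: swap(4,5), lo=5 mid=6 ⇒ [-7,-4,-8,-5,0,1,3,-1,7,8,5]
3>1: swap(6,7), hi=6 ⇒ [-7,-4,-8,-5,0,1,-1,3,7,8,5]
-1<1: swap(5,6), lo=6 mid=7 ⇒ [-7,-4,-8,-5,0,-1,1,3,7,8,5]
done. lo=6 hi=6; v=[-7,-4,-8,-5,0,-1,1,3,7,8,5]

[-7,-4,-8,-5,0,-1,1,3,7,8,5]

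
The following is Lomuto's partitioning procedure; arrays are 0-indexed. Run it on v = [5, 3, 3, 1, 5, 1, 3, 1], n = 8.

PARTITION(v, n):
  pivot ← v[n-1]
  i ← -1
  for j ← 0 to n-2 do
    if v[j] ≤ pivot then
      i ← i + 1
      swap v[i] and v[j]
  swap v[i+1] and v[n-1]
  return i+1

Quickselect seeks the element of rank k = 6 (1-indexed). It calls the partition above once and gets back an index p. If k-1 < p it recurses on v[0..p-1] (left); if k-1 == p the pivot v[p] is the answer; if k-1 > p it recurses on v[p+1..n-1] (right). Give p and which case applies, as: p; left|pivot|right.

pivot=1, i=-1
j=0: 5>1, skip
j=1: 3>1, skip
j=2: 3>1, skip
j=3: 1≤1, i=0, swap(0,3) ⇒ [1, 3, 3, 5, 5, 1, 3, 1]
j=4: 5>1, skip
j=5: 1≤1, i=1, swap(1,5) ⇒ [1, 1, 3, 5, 5, 3, 3, 1]
j=6: 3>1, skip
swap(2,7) ⇒ [1, 1, 1, 5, 5, 3, 3, 3]; return 2
p = 2; k-1 = 5 > 2 ⇒ right

2; right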